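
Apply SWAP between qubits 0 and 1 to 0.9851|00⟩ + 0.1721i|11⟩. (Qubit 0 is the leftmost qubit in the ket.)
0.9851|00⟩ + 0.1721i|11⟩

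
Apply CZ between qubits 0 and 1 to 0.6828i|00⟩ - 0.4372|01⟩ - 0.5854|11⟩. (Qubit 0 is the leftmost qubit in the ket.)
0.6828i|00⟩ - 0.4372|01⟩ + 0.5854|11⟩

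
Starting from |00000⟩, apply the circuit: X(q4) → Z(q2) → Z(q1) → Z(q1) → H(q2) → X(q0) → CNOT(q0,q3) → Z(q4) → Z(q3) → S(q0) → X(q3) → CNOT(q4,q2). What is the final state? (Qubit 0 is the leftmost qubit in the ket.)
(1/√2)i|10001⟩ + (1/√2)i|10101⟩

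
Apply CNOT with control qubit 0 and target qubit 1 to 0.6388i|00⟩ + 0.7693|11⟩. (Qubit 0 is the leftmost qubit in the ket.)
0.6388i|00⟩ + 0.7693|10⟩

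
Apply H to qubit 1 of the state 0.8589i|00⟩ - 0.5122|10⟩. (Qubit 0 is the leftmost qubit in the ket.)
0.6073i|00⟩ + 0.6073i|01⟩ - 0.3622|10⟩ - 0.3622|11⟩

H on qubit 1 mixes each pair of kets that differ only in qubit 1: amplitudes (a, b) of (|…0…⟩, |…1…⟩) become ((a + b)/√2, (a − b)/√2). Kets absent from the input have amplitude 0.
(|00⟩, |01⟩): (a, b) = (0.8589i, 0) → (0.6073i, 0.6073i)
(|10⟩, |11⟩): (a, b) = (-0.5122, 0) → (-0.3622, -0.3622)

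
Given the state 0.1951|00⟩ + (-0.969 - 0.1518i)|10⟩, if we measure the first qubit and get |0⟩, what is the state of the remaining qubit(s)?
|0⟩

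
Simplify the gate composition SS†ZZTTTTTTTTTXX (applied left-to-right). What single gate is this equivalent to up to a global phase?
T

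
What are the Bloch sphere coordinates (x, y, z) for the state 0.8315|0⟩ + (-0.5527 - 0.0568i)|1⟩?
(-0.9191, -0.09446, 0.3827)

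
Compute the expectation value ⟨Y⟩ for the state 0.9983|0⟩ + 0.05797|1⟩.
0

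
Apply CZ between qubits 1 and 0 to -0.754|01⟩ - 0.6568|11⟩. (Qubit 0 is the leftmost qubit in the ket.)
-0.754|01⟩ + 0.6568|11⟩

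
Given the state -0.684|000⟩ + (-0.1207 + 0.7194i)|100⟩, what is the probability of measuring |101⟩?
0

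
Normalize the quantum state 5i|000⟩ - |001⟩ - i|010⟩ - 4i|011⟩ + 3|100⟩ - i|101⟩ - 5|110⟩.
0.5661i|000⟩ - 0.1132|001⟩ - 0.1132i|010⟩ - 0.4529i|011⟩ + 0.3397|100⟩ - 0.1132i|101⟩ - 0.5661|110⟩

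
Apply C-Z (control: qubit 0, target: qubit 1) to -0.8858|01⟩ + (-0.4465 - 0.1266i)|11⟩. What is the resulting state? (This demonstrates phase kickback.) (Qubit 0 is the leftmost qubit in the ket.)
-0.8858|01⟩ + (0.4465 + 0.1266i)|11⟩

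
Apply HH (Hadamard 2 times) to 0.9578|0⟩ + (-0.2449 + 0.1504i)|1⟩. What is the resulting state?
0.9578|0⟩ + (-0.2449 + 0.1504i)|1⟩

H² = I, so an even number of Hadamards cancels: H^2 = I and the state is unchanged.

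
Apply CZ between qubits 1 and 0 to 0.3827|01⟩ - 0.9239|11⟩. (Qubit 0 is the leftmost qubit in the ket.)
0.3827|01⟩ + 0.9239|11⟩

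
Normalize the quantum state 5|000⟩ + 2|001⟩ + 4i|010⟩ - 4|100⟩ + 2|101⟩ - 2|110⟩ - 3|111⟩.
0.5661|000⟩ + 0.2265|001⟩ + 0.4529i|010⟩ - 0.4529|100⟩ + 0.2265|101⟩ - 0.2265|110⟩ - 0.3397|111⟩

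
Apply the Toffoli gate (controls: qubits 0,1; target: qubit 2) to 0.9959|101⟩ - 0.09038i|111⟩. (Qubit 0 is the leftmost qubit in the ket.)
0.9959|101⟩ - 0.09038i|110⟩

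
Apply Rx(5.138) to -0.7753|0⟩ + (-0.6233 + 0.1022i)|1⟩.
(0.707 + 0.3377i)|0⟩ + (0.5239 + 0.3342i)|1⟩

Rx(5.138) = [[cos(θ/2), −i·sin(θ/2)], [−i·sin(θ/2), cos(θ/2)]]; θ = 5.138, cos(θ/2) ≈ -0.840499, sin(θ/2) ≈ 0.541813.
With a = amp(|0⟩) = -0.7753 and b = amp(|1⟩) = (-0.6233 + 0.1022i):
new amp(|0⟩) = (-0.840499)·a + (-0.541813i)·b = (0.707 + 0.3377i)
new amp(|1⟩) = (-0.541813i)·a + (-0.840499)·b = (0.5239 + 0.3342i)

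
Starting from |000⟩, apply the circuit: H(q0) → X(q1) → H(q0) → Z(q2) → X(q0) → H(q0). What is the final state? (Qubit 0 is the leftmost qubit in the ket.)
1/√2|010⟩ - 1/√2|110⟩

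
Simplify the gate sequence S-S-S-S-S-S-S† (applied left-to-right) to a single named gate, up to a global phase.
S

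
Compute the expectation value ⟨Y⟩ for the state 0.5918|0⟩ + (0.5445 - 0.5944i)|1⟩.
-0.7035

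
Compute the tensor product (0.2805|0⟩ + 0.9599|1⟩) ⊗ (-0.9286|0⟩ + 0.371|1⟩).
-0.2605|00⟩ + 0.1041|01⟩ - 0.8914|10⟩ + 0.3561|11⟩

amp(|b₁b₂…⟩) = product of the factor amplitudes for bits b₁, b₂, …; only kets whose every factor amplitude is nonzero survive.
|00⟩: (0.2805)(-0.9286) = -0.2605
|01⟩: (0.2805)(0.371) = 0.1041
|10⟩: (0.9599)(-0.9286) = -0.8914
|11⟩: (0.9599)(0.371) = 0.3561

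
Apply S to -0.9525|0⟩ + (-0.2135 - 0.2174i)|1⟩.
-0.9525|0⟩ + (0.2174 - 0.2135i)|1⟩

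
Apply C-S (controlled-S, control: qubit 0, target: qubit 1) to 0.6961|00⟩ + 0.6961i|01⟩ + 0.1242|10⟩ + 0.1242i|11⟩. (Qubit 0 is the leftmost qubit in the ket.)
0.6961|00⟩ + 0.6961i|01⟩ + 0.1242|10⟩ - 0.1242|11⟩

C-S leaves the control-|0⟩ kets |00⟩, |01⟩ unchanged and applies S to qubit 1 on the control-|1⟩ pair (|10⟩, |11⟩).
S = [[1, 0], [0, i]].
With a = amp(|10⟩) = 0.1242 and b = amp(|11⟩) = 0.1242i:
new amp(|10⟩) = (1)·a = 0.1242
new amp(|11⟩) = (i)·b = -0.1242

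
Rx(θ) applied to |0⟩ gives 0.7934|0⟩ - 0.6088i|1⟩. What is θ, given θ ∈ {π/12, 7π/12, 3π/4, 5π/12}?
5π/12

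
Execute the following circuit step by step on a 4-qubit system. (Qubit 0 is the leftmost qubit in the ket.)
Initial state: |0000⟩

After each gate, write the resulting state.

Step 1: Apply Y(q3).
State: i|0001⟩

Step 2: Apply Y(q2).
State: -|0011⟩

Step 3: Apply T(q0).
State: -|0011⟩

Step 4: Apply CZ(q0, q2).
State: -|0011⟩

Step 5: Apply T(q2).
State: (-1/√2 - (1/√2)i)|0011⟩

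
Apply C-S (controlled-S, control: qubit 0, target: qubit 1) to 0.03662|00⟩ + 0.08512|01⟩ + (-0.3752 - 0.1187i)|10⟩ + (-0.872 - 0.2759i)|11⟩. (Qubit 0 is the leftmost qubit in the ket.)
0.03662|00⟩ + 0.08512|01⟩ + (-0.3752 - 0.1187i)|10⟩ + (0.2759 - 0.872i)|11⟩

C-S leaves the control-|0⟩ kets |00⟩, |01⟩ unchanged and applies S to qubit 1 on the control-|1⟩ pair (|10⟩, |11⟩).
S = [[1, 0], [0, i]].
With a = amp(|10⟩) = (-0.3752 - 0.1187i) and b = amp(|11⟩) = (-0.872 - 0.2759i):
new amp(|10⟩) = (1)·a = (-0.3752 - 0.1187i)
new amp(|11⟩) = (i)·b = (0.2759 - 0.872i)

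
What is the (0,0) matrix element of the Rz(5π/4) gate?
(-0.3827 - 0.9239i)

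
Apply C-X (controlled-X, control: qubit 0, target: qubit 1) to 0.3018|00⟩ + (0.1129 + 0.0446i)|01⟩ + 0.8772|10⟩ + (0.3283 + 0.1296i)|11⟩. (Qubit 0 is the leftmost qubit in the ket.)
0.3018|00⟩ + (0.1129 + 0.0446i)|01⟩ + (0.3283 + 0.1296i)|10⟩ + 0.8772|11⟩

C-X leaves the control-|0⟩ kets |00⟩, |01⟩ unchanged and applies X to qubit 1 on the control-|1⟩ pair (|10⟩, |11⟩).
X = [[0, 1], [1, 0]].
With a = amp(|10⟩) = 0.8772 and b = amp(|11⟩) = (0.3283 + 0.1296i):
new amp(|10⟩) = (1)·b = (0.3283 + 0.1296i)
new amp(|11⟩) = (1)·a = 0.8772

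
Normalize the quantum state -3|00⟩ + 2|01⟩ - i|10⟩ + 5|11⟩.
-0.4804|00⟩ + 0.3203|01⟩ - 0.1601i|10⟩ + 0.8006|11⟩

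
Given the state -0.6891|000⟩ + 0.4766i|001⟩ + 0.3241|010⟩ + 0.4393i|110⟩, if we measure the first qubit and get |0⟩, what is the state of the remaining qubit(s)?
-0.7671|00⟩ + 0.5305i|01⟩ + 0.3608|10⟩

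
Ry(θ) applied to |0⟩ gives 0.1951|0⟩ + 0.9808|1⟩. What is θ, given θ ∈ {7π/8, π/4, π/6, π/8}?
7π/8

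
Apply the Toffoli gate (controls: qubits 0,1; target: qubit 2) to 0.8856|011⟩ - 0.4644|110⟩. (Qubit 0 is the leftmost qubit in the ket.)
0.8856|011⟩ - 0.4644|111⟩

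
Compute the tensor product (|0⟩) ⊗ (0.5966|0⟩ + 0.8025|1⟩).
0.5966|00⟩ + 0.8025|01⟩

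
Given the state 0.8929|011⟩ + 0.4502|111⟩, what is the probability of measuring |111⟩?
0.2027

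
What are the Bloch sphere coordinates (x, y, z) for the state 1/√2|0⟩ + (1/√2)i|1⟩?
(0, 1, 0)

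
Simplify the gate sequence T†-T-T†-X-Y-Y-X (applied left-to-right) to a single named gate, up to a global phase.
T†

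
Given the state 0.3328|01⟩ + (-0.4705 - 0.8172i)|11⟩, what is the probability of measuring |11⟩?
0.8892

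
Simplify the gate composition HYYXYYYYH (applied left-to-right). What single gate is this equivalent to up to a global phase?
Z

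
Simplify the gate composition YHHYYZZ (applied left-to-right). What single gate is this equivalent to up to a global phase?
Y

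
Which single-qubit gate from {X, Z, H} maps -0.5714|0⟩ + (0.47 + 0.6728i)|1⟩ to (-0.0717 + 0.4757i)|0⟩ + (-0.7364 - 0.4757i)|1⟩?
H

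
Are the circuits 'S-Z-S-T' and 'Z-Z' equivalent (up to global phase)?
No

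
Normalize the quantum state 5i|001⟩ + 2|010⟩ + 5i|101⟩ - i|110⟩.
0.6742i|001⟩ + 0.2697|010⟩ + 0.6742i|101⟩ - 0.1348i|110⟩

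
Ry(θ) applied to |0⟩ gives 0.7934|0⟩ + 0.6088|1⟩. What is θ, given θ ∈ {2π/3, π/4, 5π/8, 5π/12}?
5π/12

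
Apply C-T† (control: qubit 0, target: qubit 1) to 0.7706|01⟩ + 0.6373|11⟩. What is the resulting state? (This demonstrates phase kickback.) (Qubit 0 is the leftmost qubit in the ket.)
0.7706|01⟩ + (0.4506 - 0.4506i)|11⟩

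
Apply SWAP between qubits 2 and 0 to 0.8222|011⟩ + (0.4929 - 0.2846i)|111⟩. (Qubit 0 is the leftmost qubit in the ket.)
0.8222|110⟩ + (0.4929 - 0.2846i)|111⟩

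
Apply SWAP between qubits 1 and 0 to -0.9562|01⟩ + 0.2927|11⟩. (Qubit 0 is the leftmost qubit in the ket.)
-0.9562|10⟩ + 0.2927|11⟩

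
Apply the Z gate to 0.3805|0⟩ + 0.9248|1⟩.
0.3805|0⟩ - 0.9248|1⟩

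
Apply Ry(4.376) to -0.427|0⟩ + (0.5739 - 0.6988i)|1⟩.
(-0.2209 + 0.5699i)|0⟩ + (-0.6804 + 0.4044i)|1⟩

Ry(4.376) = [[cos(θ/2), −sin(θ/2)], [sin(θ/2), cos(θ/2)]]; θ = 4.376, cos(θ/2) ≈ -0.578757, sin(θ/2) ≈ 0.8155.
With a = amp(|0⟩) = -0.427 and b = amp(|1⟩) = (0.5739 - 0.6988i):
new amp(|0⟩) = (-0.578757)·a + (-0.8155)·b = (-0.2209 + 0.5699i)
new amp(|1⟩) = (0.8155)·a + (-0.578757)·b = (-0.6804 + 0.4044i)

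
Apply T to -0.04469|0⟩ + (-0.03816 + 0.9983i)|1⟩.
-0.04469|0⟩ + (-0.7329 + 0.6789i)|1⟩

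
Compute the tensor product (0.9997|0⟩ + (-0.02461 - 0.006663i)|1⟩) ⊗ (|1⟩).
0.9997|01⟩ + (-0.02461 - 0.006663i)|11⟩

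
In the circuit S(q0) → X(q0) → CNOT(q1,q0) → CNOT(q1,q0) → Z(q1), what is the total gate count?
5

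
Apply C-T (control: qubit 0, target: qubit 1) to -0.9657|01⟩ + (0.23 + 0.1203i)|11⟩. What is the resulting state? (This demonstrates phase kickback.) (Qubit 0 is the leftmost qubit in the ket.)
-0.9657|01⟩ + (0.07757 + 0.2477i)|11⟩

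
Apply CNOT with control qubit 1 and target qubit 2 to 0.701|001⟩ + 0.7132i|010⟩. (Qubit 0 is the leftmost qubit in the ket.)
0.701|001⟩ + 0.7132i|011⟩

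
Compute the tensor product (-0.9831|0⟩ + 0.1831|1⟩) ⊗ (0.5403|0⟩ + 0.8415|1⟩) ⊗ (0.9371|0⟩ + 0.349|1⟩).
-0.4978|000⟩ - 0.1854|001⟩ - 0.7752|010⟩ - 0.2887|011⟩ + 0.09271|100⟩ + 0.03453|101⟩ + 0.1444|110⟩ + 0.05377|111⟩

amp(|b₁b₂…⟩) = product of the factor amplitudes for bits b₁, b₂, …; only kets whose every factor amplitude is nonzero survive.
|000⟩: (-0.9831)(0.5403)(0.9371) = -0.4978
|001⟩: (-0.9831)(0.5403)(0.349) = -0.1854
|010⟩: (-0.9831)(0.8415)(0.9371) = -0.7752
|011⟩: (-0.9831)(0.8415)(0.349) = -0.2887
|100⟩: (0.1831)(0.5403)(0.9371) = 0.09271
|101⟩: (0.1831)(0.5403)(0.349) = 0.03453
|110⟩: (0.1831)(0.8415)(0.9371) = 0.1444
|111⟩: (0.1831)(0.8415)(0.349) = 0.05377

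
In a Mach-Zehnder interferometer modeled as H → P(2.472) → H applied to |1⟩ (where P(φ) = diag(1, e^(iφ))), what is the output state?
(0.892 - 0.3103i)|0⟩ + (0.108 + 0.3103i)|1⟩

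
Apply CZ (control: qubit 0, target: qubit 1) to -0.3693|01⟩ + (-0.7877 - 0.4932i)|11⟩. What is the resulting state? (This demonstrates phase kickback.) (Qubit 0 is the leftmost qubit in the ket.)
-0.3693|01⟩ + (0.7877 + 0.4932i)|11⟩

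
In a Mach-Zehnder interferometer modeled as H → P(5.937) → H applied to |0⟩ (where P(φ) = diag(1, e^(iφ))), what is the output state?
(0.9703 - 0.1697i)|0⟩ + (0.02966 + 0.1697i)|1⟩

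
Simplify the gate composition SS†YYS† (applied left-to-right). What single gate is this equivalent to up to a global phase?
S†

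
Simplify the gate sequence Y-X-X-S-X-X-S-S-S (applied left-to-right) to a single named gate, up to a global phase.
Y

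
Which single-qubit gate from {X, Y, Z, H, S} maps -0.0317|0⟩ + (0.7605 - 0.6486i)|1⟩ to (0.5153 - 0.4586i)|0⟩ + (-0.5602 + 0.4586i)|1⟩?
H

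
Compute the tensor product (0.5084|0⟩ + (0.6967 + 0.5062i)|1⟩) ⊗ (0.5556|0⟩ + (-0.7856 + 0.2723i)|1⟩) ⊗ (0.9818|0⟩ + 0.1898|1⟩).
0.2773|000⟩ + 0.05361|001⟩ + (-0.3921 + 0.1359i)|010⟩ + (-0.07581 + 0.02628i)|011⟩ + (0.38 + 0.2761i)|100⟩ + (0.07347 + 0.05338i)|101⟩ + (-0.6727 - 0.2042i)|110⟩ + (-0.13 - 0.03947i)|111⟩

amp(|b₁b₂…⟩) = product of the factor amplitudes for bits b₁, b₂, …; only kets whose every factor amplitude is nonzero survive.
|000⟩: (0.5084)(0.5556)(0.9818) = 0.2773
|001⟩: (0.5084)(0.5556)(0.1898) = 0.05361
|010⟩: (0.5084)(-0.7856 + 0.2723i)(0.9818) = (-0.3921 + 0.1359i)
|011⟩: (0.5084)(-0.7856 + 0.2723i)(0.1898) = (-0.07581 + 0.02628i)
|100⟩: (0.6967 + 0.5062i)(0.5556)(0.9818) = (0.38 + 0.2761i)
|101⟩: (0.6967 + 0.5062i)(0.5556)(0.1898) = (0.07347 + 0.05338i)
|110⟩: (0.6967 + 0.5062i)(-0.7856 + 0.2723i)(0.9818) = (-0.6727 - 0.2042i)
|111⟩: (0.6967 + 0.5062i)(-0.7856 + 0.2723i)(0.1898) = (-0.13 - 0.03947i)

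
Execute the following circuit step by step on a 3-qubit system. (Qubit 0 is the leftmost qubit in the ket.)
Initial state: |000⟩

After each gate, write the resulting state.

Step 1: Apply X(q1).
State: |010⟩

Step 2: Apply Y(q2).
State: i|011⟩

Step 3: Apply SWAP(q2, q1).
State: i|011⟩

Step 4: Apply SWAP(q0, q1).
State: i|101⟩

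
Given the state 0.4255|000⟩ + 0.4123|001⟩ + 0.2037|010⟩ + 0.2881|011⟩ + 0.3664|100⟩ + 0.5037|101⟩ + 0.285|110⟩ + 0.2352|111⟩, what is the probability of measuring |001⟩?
0.17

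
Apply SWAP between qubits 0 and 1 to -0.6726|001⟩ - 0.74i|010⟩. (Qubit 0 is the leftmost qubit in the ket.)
-0.6726|001⟩ - 0.74i|100⟩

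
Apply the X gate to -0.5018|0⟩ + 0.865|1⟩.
0.865|0⟩ - 0.5018|1⟩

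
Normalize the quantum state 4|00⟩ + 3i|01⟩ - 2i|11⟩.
0.7428|00⟩ + 0.5571i|01⟩ - 0.3714i|11⟩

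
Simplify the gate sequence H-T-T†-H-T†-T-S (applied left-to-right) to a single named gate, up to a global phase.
S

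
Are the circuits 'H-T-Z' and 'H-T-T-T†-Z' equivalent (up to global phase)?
Yes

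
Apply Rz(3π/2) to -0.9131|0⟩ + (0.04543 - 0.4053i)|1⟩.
(0.6457 + 0.6457i)|0⟩ + (0.2545 + 0.3187i)|1⟩

Rz(3π/2) = [[e^(−iθ/2), 0], [0, e^(iθ/2)]] with e^(±iθ/2) = cos(θ/2) ± i·sin(θ/2); θ = 3π/2, cos(θ/2) ≈ -0.707107, sin(θ/2) ≈ 0.707107.
With a = amp(|0⟩) = -0.9131 and b = amp(|1⟩) = (0.04543 - 0.4053i):
new amp(|0⟩) = (-0.707107 - 0.707107i)·a = (0.6457 + 0.6457i)
new amp(|1⟩) = (-0.707107 + 0.707107i)·b = (0.2545 + 0.3187i)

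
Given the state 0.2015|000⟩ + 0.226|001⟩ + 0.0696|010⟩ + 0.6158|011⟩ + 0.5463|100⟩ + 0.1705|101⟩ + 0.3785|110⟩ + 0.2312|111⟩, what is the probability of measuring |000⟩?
0.0406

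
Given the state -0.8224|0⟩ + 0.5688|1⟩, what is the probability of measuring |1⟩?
0.3235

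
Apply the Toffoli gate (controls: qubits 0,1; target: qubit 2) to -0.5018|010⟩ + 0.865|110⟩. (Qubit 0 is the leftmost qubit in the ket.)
-0.5018|010⟩ + 0.865|111⟩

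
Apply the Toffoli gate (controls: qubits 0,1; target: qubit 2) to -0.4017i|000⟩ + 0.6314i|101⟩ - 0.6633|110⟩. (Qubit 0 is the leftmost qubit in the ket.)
-0.4017i|000⟩ + 0.6314i|101⟩ - 0.6633|111⟩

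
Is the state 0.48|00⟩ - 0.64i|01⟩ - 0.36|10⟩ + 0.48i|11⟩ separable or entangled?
Separable

Writing the state as a|00⟩ + b|01⟩ + c|10⟩ + d|11⟩, it is a product state iff ad − bc = 0.
Here (a, b, c, d) = (0.48, -0.64i, -0.36, 0.48i): ad − bc = (0.48)(0.48i) − (-0.64i)(-0.36) = 0, so the state is separable.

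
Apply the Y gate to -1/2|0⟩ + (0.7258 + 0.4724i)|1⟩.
(0.4724 - 0.7258i)|0⟩ - (1/2)i|1⟩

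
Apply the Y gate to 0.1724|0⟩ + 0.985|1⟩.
-0.985i|0⟩ + 0.1724i|1⟩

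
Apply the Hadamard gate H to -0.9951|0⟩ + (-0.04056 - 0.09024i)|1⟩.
(-0.7323 - 0.06381i)|0⟩ + (-0.675 + 0.06381i)|1⟩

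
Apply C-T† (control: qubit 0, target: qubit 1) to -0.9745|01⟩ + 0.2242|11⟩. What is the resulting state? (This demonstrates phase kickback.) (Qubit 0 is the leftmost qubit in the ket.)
-0.9745|01⟩ + (0.1585 - 0.1585i)|11⟩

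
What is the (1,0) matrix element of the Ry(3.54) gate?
0.9802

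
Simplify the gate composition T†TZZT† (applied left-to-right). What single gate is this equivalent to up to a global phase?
T†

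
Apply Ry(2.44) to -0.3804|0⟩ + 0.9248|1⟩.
-0.9992|0⟩ - 0.03943|1⟩

Ry(2.44) = [[cos(θ/2), −sin(θ/2)], [sin(θ/2), cos(θ/2)]]; θ = 2.44, cos(θ/2) ≈ 0.343646, sin(θ/2) ≈ 0.939099.
With a = amp(|0⟩) = -0.3804 and b = amp(|1⟩) = 0.9248:
new amp(|0⟩) = (0.343646)·a + (-0.939099)·b = -0.9992
new amp(|1⟩) = (0.939099)·a + (0.343646)·b = -0.03943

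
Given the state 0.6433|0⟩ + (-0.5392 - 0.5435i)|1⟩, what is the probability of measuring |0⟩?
0.4138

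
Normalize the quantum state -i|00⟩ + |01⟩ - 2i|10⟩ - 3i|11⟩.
-0.2582i|00⟩ + 0.2582|01⟩ - 0.5164i|10⟩ - 0.7746i|11⟩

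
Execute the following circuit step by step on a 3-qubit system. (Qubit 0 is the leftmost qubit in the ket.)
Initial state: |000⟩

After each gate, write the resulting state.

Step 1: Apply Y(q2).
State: i|001⟩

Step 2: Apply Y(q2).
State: |000⟩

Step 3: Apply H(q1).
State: 1/√2|000⟩ + 1/√2|010⟩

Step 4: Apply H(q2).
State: 1/2|000⟩ + 1/2|001⟩ + 1/2|010⟩ + 1/2|011⟩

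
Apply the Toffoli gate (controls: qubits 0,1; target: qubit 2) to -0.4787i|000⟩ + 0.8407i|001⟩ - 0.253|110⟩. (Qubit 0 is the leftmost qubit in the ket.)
-0.4787i|000⟩ + 0.8407i|001⟩ - 0.253|111⟩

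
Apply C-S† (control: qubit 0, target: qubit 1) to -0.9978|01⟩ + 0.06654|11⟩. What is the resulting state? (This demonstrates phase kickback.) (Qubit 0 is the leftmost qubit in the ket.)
-0.9978|01⟩ - 0.06654i|11⟩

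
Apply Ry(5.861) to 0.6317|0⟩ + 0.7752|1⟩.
-0.7801|0⟩ - 0.6256|1⟩

Ry(5.861) = [[cos(θ/2), −sin(θ/2)], [sin(θ/2), cos(θ/2)]]; θ = 5.861, cos(θ/2) ≈ -0.977803, sin(θ/2) ≈ 0.209528.
With a = amp(|0⟩) = 0.6317 and b = amp(|1⟩) = 0.7752:
new amp(|0⟩) = (-0.977803)·a + (-0.209528)·b = -0.7801
new amp(|1⟩) = (0.209528)·a + (-0.977803)·b = -0.6256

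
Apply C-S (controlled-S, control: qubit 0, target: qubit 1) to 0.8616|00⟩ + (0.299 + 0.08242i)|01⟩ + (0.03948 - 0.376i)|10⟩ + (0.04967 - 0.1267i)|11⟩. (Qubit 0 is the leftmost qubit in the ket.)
0.8616|00⟩ + (0.299 + 0.08242i)|01⟩ + (0.03948 - 0.376i)|10⟩ + (0.1267 + 0.04967i)|11⟩

C-S leaves the control-|0⟩ kets |00⟩, |01⟩ unchanged and applies S to qubit 1 on the control-|1⟩ pair (|10⟩, |11⟩).
S = [[1, 0], [0, i]].
With a = amp(|10⟩) = (0.03948 - 0.376i) and b = amp(|11⟩) = (0.04967 - 0.1267i):
new amp(|10⟩) = (1)·a = (0.03948 - 0.376i)
new amp(|11⟩) = (i)·b = (0.1267 + 0.04967i)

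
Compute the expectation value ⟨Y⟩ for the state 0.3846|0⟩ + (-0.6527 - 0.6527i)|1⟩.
-0.5021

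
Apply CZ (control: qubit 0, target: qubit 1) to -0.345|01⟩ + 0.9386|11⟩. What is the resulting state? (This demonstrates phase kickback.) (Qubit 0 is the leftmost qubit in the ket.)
-0.345|01⟩ - 0.9386|11⟩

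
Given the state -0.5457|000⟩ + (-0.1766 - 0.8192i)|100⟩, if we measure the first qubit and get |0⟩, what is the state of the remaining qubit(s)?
-|00⟩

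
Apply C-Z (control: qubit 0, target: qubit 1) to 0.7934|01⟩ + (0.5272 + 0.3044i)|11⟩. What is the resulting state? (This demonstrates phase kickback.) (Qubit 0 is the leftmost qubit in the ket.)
0.7934|01⟩ + (-0.5272 - 0.3044i)|11⟩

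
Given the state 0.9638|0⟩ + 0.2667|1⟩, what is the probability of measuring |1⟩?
0.07113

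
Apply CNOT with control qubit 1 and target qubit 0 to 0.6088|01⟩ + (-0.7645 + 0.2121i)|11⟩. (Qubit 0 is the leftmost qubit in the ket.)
(-0.7645 + 0.2121i)|01⟩ + 0.6088|11⟩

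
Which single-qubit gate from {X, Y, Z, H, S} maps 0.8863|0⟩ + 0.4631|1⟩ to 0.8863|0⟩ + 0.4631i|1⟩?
S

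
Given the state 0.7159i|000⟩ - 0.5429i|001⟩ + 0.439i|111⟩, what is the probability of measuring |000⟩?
0.5125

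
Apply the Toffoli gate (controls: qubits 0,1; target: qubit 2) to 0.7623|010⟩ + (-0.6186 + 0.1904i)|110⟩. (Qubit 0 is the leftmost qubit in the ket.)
0.7623|010⟩ + (-0.6186 + 0.1904i)|111⟩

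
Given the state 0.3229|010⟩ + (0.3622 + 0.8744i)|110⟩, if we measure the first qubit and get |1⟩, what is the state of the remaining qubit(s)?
(0.3827 + 0.9239i)|10⟩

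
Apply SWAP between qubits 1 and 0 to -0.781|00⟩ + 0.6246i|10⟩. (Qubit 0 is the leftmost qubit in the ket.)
-0.781|00⟩ + 0.6246i|01⟩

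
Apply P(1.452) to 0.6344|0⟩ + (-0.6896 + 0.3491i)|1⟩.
0.6344|0⟩ + (-0.4284 - 0.6434i)|1⟩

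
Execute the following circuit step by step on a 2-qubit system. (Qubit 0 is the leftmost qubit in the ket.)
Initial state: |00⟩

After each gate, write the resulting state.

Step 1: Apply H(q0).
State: 1/√2|00⟩ + 1/√2|10⟩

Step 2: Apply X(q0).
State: 1/√2|00⟩ + 1/√2|10⟩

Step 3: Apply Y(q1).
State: (1/√2)i|01⟩ + (1/√2)i|11⟩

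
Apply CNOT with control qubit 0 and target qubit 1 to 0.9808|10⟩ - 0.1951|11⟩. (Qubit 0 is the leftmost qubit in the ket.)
-0.1951|10⟩ + 0.9808|11⟩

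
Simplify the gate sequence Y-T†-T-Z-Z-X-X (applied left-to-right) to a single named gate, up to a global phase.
Y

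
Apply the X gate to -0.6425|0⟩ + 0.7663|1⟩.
0.7663|0⟩ - 0.6425|1⟩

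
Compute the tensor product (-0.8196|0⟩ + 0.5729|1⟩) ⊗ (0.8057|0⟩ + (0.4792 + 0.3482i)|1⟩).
-0.6604|00⟩ + (-0.3928 - 0.2854i)|01⟩ + 0.4616|10⟩ + (0.2745 + 0.1995i)|11⟩

amp(|b₁b₂…⟩) = product of the factor amplitudes for bits b₁, b₂, …; only kets whose every factor amplitude is nonzero survive.
|00⟩: (-0.8196)(0.8057) = -0.6604
|01⟩: (-0.8196)(0.4792 + 0.3482i) = (-0.3928 - 0.2854i)
|10⟩: (0.5729)(0.8057) = 0.4616
|11⟩: (0.5729)(0.4792 + 0.3482i) = (0.2745 + 0.1995i)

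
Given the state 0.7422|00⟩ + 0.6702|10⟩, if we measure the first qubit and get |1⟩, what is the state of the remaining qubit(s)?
|0⟩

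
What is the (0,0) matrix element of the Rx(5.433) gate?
-0.911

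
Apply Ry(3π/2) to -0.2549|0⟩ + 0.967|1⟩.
-0.5035|0⟩ - 0.864|1⟩

Ry(3π/2) = [[cos(θ/2), −sin(θ/2)], [sin(θ/2), cos(θ/2)]]; θ = 3π/2, cos(θ/2) ≈ -0.707107, sin(θ/2) ≈ 0.707107.
With a = amp(|0⟩) = -0.2549 and b = amp(|1⟩) = 0.967:
new amp(|0⟩) = (-0.707107)·a + (-0.707107)·b = -0.5035
new amp(|1⟩) = (0.707107)·a + (-0.707107)·b = -0.864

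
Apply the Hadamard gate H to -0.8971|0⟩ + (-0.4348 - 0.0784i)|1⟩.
(-0.9418 - 0.05544i)|0⟩ + (-0.3269 + 0.05544i)|1⟩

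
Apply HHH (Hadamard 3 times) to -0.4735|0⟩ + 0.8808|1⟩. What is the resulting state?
0.288|0⟩ - 0.9576|1⟩

H² = I, so H^3 = H: a single Hadamard. With (a, b) = (-0.4735, 0.8808), H gives ((a + b)/√2, (a − b)/√2) = (0.288, -0.9576).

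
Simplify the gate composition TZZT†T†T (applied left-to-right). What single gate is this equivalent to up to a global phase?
I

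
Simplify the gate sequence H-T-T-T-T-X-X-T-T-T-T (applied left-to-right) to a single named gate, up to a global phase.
H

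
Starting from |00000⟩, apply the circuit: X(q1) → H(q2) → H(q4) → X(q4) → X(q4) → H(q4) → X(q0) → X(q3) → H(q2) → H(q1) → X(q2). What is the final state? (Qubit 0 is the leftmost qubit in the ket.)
1/√2|10110⟩ - 1/√2|11110⟩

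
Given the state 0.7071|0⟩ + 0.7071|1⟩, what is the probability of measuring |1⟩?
0.5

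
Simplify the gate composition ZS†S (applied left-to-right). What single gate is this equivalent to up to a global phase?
Z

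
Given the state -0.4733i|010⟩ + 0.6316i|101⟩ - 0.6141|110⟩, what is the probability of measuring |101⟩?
0.3989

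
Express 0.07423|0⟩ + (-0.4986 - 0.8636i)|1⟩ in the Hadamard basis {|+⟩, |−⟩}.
(-0.3001 - 0.6107i)|+⟩ + (0.4051 + 0.6107i)|−⟩

With |ψ⟩ = α|0⟩ + β|1⟩, the Hadamard-basis coefficients are ⟨+|ψ⟩ = (α + β)/√2 and ⟨−|ψ⟩ = (α − β)/√2.
Here α = 0.07423, β = (-0.4986 - 0.8636i): (α + β)/√2 = (-0.3001 - 0.6107i), (α − β)/√2 = (0.4051 + 0.6107i).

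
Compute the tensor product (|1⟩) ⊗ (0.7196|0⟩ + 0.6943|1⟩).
0.7196|10⟩ + 0.6943|11⟩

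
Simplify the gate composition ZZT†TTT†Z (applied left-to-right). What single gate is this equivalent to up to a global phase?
Z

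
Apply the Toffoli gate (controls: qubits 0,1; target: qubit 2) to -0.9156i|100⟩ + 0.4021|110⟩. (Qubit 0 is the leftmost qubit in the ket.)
-0.9156i|100⟩ + 0.4021|111⟩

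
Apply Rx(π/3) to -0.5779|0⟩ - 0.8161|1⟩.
(-0.5005 + 0.4081i)|0⟩ + (-0.7068 + 0.289i)|1⟩

Rx(π/3) = [[cos(θ/2), −i·sin(θ/2)], [−i·sin(θ/2), cos(θ/2)]]; θ = π/3, cos(θ/2) ≈ 0.866025, sin(θ/2) ≈ 0.5.
With a = amp(|0⟩) = -0.5779 and b = amp(|1⟩) = -0.8161:
new amp(|0⟩) = (0.866025)·a + (-0.5i)·b = (-0.5005 + 0.4081i)
new amp(|1⟩) = (-0.5i)·a + (0.866025)·b = (-0.7068 + 0.289i)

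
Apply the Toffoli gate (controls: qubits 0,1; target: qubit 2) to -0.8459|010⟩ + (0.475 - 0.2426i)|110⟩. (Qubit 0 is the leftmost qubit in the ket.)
-0.8459|010⟩ + (0.475 - 0.2426i)|111⟩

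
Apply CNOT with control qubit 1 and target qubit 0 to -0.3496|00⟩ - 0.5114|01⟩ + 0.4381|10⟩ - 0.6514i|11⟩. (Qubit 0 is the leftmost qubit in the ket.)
-0.3496|00⟩ - 0.6514i|01⟩ + 0.4381|10⟩ - 0.5114|11⟩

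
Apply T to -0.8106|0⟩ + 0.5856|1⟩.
-0.8106|0⟩ + (0.4141 + 0.4141i)|1⟩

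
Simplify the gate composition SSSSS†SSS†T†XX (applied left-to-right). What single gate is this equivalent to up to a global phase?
T†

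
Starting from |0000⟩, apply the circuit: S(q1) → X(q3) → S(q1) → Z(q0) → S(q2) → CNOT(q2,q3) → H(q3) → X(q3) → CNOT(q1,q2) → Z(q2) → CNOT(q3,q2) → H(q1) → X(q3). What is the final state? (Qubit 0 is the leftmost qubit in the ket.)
-1/2|0001⟩ + 1/2|0010⟩ - 1/2|0101⟩ + 1/2|0110⟩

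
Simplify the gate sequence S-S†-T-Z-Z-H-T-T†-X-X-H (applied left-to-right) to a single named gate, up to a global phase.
T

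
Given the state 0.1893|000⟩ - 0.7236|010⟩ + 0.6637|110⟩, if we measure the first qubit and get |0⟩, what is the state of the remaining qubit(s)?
0.2531|00⟩ - 0.9674|10⟩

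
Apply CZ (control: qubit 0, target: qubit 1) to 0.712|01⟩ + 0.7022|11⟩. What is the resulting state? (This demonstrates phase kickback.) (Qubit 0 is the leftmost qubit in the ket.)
0.712|01⟩ - 0.7022|11⟩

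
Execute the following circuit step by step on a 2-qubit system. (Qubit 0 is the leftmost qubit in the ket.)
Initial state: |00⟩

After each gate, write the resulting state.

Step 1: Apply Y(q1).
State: i|01⟩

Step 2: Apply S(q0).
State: i|01⟩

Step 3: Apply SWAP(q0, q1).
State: i|10⟩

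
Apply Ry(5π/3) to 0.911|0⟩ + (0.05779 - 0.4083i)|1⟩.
(-0.8178 + 0.2042i)|0⟩ + (0.4055 + 0.3536i)|1⟩

Ry(5π/3) = [[cos(θ/2), −sin(θ/2)], [sin(θ/2), cos(θ/2)]]; θ = 5π/3, cos(θ/2) ≈ -0.866025, sin(θ/2) ≈ 0.5.
With a = amp(|0⟩) = 0.911 and b = amp(|1⟩) = (0.05779 - 0.4083i):
new amp(|0⟩) = (-0.866025)·a + (-0.5)·b = (-0.8178 + 0.2042i)
new amp(|1⟩) = (0.5)·a + (-0.866025)·b = (0.4055 + 0.3536i)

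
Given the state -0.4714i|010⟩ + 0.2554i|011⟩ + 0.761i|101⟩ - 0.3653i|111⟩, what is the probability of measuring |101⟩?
0.5791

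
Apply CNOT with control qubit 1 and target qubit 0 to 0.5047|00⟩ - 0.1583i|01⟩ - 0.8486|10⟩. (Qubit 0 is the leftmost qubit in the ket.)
0.5047|00⟩ - 0.8486|10⟩ - 0.1583i|11⟩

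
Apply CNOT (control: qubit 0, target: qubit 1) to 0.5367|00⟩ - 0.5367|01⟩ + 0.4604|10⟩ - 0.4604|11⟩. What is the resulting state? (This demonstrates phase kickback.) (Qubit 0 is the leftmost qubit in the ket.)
0.5367|00⟩ - 0.5367|01⟩ - 0.4604|10⟩ + 0.4604|11⟩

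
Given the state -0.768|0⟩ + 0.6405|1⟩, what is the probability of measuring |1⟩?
0.4102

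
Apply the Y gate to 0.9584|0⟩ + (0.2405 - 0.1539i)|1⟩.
(-0.1539 - 0.2405i)|0⟩ + 0.9584i|1⟩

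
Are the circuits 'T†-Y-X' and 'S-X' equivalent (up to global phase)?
No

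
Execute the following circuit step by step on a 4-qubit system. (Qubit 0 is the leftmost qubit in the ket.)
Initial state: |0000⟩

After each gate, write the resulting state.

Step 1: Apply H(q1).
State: 1/√2|0000⟩ + 1/√2|0100⟩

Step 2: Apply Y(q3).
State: (1/√2)i|0001⟩ + (1/√2)i|0101⟩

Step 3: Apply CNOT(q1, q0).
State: (1/√2)i|0001⟩ + (1/√2)i|1101⟩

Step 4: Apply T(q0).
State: (1/√2)i|0001⟩ + (-1/2 + (1/2)i)|1101⟩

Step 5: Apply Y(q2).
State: -1/√2|0011⟩ + (-1/2 - (1/2)i)|1111⟩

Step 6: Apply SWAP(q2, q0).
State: -1/√2|1001⟩ + (-1/2 - (1/2)i)|1111⟩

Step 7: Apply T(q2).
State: -1/√2|1001⟩ - (1/√2)i|1111⟩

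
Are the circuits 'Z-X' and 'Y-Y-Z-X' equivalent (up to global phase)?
Yes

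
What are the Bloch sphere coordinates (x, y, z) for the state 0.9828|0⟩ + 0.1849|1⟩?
(0.3634, 0, 0.9317)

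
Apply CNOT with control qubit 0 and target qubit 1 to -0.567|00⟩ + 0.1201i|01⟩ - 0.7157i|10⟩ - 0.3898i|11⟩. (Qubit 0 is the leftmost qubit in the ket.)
-0.567|00⟩ + 0.1201i|01⟩ - 0.3898i|10⟩ - 0.7157i|11⟩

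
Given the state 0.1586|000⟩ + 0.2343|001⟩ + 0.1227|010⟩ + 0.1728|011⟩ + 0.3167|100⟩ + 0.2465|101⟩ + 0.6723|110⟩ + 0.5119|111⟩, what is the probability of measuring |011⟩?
0.02986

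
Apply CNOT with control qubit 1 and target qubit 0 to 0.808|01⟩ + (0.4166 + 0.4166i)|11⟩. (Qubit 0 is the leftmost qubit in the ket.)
(0.4166 + 0.4166i)|01⟩ + 0.808|11⟩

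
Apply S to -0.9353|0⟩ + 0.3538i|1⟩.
-0.9353|0⟩ - 0.3538|1⟩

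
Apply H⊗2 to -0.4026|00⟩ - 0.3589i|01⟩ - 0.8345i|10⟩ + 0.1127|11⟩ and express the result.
(-0.145 - 0.5967i)|00⟩ + (-0.2577 - 0.2378i)|01⟩ + (-0.2577 + 0.2378i)|10⟩ + (-0.145 + 0.5967i)|11⟩

H⊗2 gives amp(|y⟩) = (1/2) Σ_x (−1)^(x·y) amp(|x⟩), where x·y is the number of positions in which both x and y have a 1.
|00⟩: (-0.4026 - 0.3589i - 0.8345i + 0.1127)/2 = (-0.145 - 0.5967i)
|01⟩: (-0.4026 + 0.3589i - 0.8345i - 0.1127)/2 = (-0.2577 - 0.2378i)
|10⟩: (-0.4026 - 0.3589i + 0.8345i - 0.1127)/2 = (-0.2577 + 0.2378i)
|11⟩: (-0.4026 + 0.3589i + 0.8345i + 0.1127)/2 = (-0.145 + 0.5967i)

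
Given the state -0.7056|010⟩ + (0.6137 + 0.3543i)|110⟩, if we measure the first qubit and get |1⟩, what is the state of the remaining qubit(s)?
(0.866 + 0.5i)|10⟩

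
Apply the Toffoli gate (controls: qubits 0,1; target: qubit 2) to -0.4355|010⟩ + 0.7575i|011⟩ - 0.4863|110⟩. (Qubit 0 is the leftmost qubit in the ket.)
-0.4355|010⟩ + 0.7575i|011⟩ - 0.4863|111⟩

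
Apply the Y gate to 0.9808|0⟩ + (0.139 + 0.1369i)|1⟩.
(0.1369 - 0.139i)|0⟩ + 0.9808i|1⟩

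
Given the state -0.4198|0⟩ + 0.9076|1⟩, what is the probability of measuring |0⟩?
0.1762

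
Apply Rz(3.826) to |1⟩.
(-0.3356 + 0.942i)|1⟩

Rz(3.826) = [[e^(−iθ/2), 0], [0, e^(iθ/2)]] with e^(±iθ/2) = cos(θ/2) ± i·sin(θ/2); θ = 3.826, cos(θ/2) ≈ -0.335564, sin(θ/2) ≈ 0.942017.
With a = amp(|0⟩) = 0 and b = amp(|1⟩) = 1:
new amp(|0⟩) = (-0.335564 - 0.942017i)·a = 0
new amp(|1⟩) = (-0.335564 + 0.942017i)·b = (-0.3356 + 0.942i)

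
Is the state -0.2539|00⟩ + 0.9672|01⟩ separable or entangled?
Separable

Writing the state as a|00⟩ + b|01⟩ + c|10⟩ + d|11⟩, it is a product state iff ad − bc = 0.
Here (a, b, c, d) = (-0.2539, 0.9672, 0, 0): ad − bc = (-0.2539)(0) − (0.9672)(0) = 0, so the state is separable.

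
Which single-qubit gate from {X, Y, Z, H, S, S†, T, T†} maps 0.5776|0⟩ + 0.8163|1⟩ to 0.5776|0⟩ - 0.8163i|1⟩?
S†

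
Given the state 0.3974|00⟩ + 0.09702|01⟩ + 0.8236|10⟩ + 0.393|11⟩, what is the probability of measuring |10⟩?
0.6783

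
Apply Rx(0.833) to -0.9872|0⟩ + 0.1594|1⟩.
(-0.9028 - 0.06449i)|0⟩ + (0.1458 + 0.3994i)|1⟩

Rx(0.833) = [[cos(θ/2), −i·sin(θ/2)], [−i·sin(θ/2), cos(θ/2)]]; θ = 0.833, cos(θ/2) ≈ 0.914511, sin(θ/2) ≈ 0.404562.
With a = amp(|0⟩) = -0.9872 and b = amp(|1⟩) = 0.1594:
new amp(|0⟩) = (0.914511)·a + (-0.404562i)·b = (-0.9028 - 0.06449i)
new amp(|1⟩) = (-0.404562i)·a + (0.914511)·b = (0.1458 + 0.3994i)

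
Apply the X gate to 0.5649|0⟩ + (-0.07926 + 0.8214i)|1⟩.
(-0.07926 + 0.8214i)|0⟩ + 0.5649|1⟩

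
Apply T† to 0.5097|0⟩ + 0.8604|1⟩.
0.5097|0⟩ + (0.6084 - 0.6084i)|1⟩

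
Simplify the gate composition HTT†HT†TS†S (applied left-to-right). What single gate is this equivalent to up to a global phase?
I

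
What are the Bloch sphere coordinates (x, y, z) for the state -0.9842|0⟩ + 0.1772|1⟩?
(-0.3488, 0, 0.9372)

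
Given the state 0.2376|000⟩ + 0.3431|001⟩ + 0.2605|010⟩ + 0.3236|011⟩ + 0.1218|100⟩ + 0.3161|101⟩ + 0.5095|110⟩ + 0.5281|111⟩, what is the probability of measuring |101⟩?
0.09992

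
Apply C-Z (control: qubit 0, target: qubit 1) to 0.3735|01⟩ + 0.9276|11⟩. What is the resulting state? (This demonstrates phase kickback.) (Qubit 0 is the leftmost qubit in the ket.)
0.3735|01⟩ - 0.9276|11⟩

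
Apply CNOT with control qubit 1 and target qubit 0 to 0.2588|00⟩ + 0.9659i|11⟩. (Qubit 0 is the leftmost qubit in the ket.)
0.2588|00⟩ + 0.9659i|01⟩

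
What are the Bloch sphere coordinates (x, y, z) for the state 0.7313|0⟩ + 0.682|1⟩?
(0.9975, 0, 0.06968)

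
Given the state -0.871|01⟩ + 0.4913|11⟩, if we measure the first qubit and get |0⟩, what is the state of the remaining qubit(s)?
-|1⟩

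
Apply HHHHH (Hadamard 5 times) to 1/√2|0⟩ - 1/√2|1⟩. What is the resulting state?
|1⟩

H² = I, so H^5 = H: a single Hadamard. With (a, b) = (1/√2, -1/√2), H gives ((a + b)/√2, (a − b)/√2) = (0, 1).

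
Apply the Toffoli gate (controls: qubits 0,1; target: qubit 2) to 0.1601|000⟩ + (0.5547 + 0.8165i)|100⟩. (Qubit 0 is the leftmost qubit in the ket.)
0.1601|000⟩ + (0.5547 + 0.8165i)|100⟩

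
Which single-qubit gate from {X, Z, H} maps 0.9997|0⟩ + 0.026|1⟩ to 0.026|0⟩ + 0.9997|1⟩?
X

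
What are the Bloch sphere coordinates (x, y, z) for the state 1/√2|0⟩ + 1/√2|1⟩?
(1, 0, 0)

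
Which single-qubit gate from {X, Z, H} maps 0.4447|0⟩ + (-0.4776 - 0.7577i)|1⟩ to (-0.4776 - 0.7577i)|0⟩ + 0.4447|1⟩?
X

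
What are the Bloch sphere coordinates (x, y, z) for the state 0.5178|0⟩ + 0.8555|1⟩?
(0.886, 0, -0.4638)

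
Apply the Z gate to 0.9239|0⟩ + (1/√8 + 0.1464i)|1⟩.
0.9239|0⟩ + (-1/√8 - 0.1464i)|1⟩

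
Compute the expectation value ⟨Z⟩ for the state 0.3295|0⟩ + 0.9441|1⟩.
-0.7828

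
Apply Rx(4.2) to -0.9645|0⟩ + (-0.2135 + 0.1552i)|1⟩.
(0.6209 + 0.1843i)|0⟩ + (0.1078 + 0.7542i)|1⟩

Rx(4.2) = [[cos(θ/2), −i·sin(θ/2)], [−i·sin(θ/2), cos(θ/2)]]; θ = 4.2, cos(θ/2) ≈ -0.504846, sin(θ/2) ≈ 0.863209.
With a = amp(|0⟩) = -0.9645 and b = amp(|1⟩) = (-0.2135 + 0.1552i):
new amp(|0⟩) = (-0.504846)·a + (-0.863209i)·b = (0.6209 + 0.1843i)
new amp(|1⟩) = (-0.863209i)·a + (-0.504846)·b = (0.1078 + 0.7542i)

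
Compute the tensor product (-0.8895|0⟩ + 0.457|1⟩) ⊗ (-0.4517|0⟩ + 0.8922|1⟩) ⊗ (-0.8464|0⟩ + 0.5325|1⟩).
-0.3401|000⟩ + 0.214|001⟩ + 0.6717|010⟩ - 0.4226|011⟩ + 0.1747|100⟩ - 0.1099|101⟩ - 0.3451|110⟩ + 0.2171|111⟩

amp(|b₁b₂…⟩) = product of the factor amplitudes for bits b₁, b₂, …; only kets whose every factor amplitude is nonzero survive.
|000⟩: (-0.8895)(-0.4517)(-0.8464) = -0.3401
|001⟩: (-0.8895)(-0.4517)(0.5325) = 0.214
|010⟩: (-0.8895)(0.8922)(-0.8464) = 0.6717
|011⟩: (-0.8895)(0.8922)(0.5325) = -0.4226
|100⟩: (0.457)(-0.4517)(-0.8464) = 0.1747
|101⟩: (0.457)(-0.4517)(0.5325) = -0.1099
|110⟩: (0.457)(0.8922)(-0.8464) = -0.3451
|111⟩: (0.457)(0.8922)(0.5325) = 0.2171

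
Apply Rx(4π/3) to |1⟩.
-0.866i|0⟩ - 1/2|1⟩

Rx(4π/3) = [[cos(θ/2), −i·sin(θ/2)], [−i·sin(θ/2), cos(θ/2)]]; θ = 4π/3, cos(θ/2) ≈ -0.5, sin(θ/2) ≈ 0.866025.
With a = amp(|0⟩) = 0 and b = amp(|1⟩) = 1:
new amp(|0⟩) = (-0.5)·a + (-0.866025i)·b = -0.866i
new amp(|1⟩) = (-0.866025i)·a + (-0.5)·b = -1/2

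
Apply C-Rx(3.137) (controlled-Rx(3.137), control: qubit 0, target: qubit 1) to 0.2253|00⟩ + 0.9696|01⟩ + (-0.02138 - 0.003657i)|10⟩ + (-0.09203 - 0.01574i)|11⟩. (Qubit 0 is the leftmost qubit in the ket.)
0.2253|00⟩ + 0.9696|01⟩ + (-0.01579 + 0.09202i)|10⟩ + (-0.003868 + 0.02134i)|11⟩

C-Rx(3.137) leaves the control-|0⟩ kets |00⟩, |01⟩ unchanged and applies Rx(3.137) to qubit 1 on the control-|1⟩ pair (|10⟩, |11⟩).
Rx(3.137) = [[cos(θ/2), −i·sin(θ/2)], [−i·sin(θ/2), cos(θ/2)]]; θ = 3.137, cos(θ/2) ≈ 0.00229632, sin(θ/2) ≈ 0.999997.
With a = amp(|10⟩) = (-0.02138 - 0.003657i) and b = amp(|11⟩) = (-0.09203 - 0.01574i):
new amp(|10⟩) = (0.00229632)·a + (-0.999997i)·b = (-0.01579 + 0.09202i)
new amp(|11⟩) = (-0.999997i)·a + (0.00229632)·b = (-0.003868 + 0.02134i)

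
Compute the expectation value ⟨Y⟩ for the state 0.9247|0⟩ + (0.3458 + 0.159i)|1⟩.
0.2941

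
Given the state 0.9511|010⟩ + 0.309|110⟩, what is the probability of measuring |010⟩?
0.9046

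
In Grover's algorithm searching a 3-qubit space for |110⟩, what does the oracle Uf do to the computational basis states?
Uf|x⟩ = -|x⟩ if x = 110, else |x⟩ (phase flip on target)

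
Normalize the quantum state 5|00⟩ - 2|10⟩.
0.9285|00⟩ - 0.3714|10⟩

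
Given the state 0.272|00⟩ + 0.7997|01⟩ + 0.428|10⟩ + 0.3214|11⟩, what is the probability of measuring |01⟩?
0.6395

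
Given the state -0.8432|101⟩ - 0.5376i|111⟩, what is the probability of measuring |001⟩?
0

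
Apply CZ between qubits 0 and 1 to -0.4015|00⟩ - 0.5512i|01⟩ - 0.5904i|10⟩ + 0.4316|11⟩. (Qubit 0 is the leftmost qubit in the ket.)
-0.4015|00⟩ - 0.5512i|01⟩ - 0.5904i|10⟩ - 0.4316|11⟩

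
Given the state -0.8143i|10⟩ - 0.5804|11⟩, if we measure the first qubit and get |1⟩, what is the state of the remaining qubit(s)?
-0.8143i|0⟩ - 0.5804|1⟩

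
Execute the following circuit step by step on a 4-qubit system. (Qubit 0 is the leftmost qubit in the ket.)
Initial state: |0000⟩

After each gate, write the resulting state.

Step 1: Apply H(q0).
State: 1/√2|0000⟩ + 1/√2|1000⟩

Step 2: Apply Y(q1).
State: (1/√2)i|0100⟩ + (1/√2)i|1100⟩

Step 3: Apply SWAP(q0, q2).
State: (1/√2)i|0100⟩ + (1/√2)i|0110⟩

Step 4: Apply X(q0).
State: (1/√2)i|1100⟩ + (1/√2)i|1110⟩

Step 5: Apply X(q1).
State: (1/√2)i|1000⟩ + (1/√2)i|1010⟩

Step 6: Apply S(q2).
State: (1/√2)i|1000⟩ - 1/√2|1010⟩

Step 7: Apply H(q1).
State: (1/2)i|1000⟩ - 1/2|1010⟩ + (1/2)i|1100⟩ - 1/2|1110⟩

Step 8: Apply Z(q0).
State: -(1/2)i|1000⟩ + 1/2|1010⟩ - (1/2)i|1100⟩ + 1/2|1110⟩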